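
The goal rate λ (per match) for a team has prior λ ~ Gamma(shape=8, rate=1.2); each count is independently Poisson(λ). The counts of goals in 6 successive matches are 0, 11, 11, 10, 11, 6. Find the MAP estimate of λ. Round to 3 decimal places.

λ̂_MAP = 7.778

Σxᵢ = 0+11+11+10+11+6 = 49, with n = 6.
Posterior ∝ λ^7e^(−1.2λ) · λ^49e^(−6λ) = λ^56e^(−7.2λ), i.e. Gamma(shape=57, rate=7.2).
The mode of a Gamma(a, b) with a ≥ 1 (shape–rate) is (a−1)/b = 56/7.2 ≈ 7.778.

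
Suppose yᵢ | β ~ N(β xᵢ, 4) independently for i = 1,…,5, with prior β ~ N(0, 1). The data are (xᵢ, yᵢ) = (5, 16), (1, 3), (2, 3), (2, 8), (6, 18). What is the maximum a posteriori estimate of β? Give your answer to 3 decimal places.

log p(β | y) = −Σ(yᵢ − βxᵢ)²/(2·4) − β²/(2·1) + const.
Setting the derivative to zero: Σxᵢ(yᵢ − βxᵢ)/4 − β/1 = 0, so β = Σxᵢyᵢ / (Σxᵢ² + σ²/τ²).
Σxᵢyᵢ = 5·16 + 1·3 + 2·3 + 2·8 + 6·18 = 213; Σxᵢ² = 70; σ²/τ² = 4.
β̂_MAP = 213 / (70 + 4) = 213/74 ≈ 2.878.

β̂_MAP = 2.878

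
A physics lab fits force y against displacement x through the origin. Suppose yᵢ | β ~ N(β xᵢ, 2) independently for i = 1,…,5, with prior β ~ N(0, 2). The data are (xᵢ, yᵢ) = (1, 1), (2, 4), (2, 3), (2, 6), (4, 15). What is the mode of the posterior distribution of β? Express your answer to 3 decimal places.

β̂_MAP = 2.900

log p(β | y) = −Σ(yᵢ − βxᵢ)²/(2·2) − β²/(2·2) + const.
Setting the derivative to zero: Σxᵢ(yᵢ − βxᵢ)/2 − β/2 = 0, so β = Σxᵢyᵢ / (Σxᵢ² + σ²/τ²).
Σxᵢyᵢ = 1·1 + 2·4 + 2·3 + 2·6 + 4·15 = 87; Σxᵢ² = 29; σ²/τ² = 1.
β̂_MAP = 87 / (29 + 1) = 87/30 ≈ 2.900.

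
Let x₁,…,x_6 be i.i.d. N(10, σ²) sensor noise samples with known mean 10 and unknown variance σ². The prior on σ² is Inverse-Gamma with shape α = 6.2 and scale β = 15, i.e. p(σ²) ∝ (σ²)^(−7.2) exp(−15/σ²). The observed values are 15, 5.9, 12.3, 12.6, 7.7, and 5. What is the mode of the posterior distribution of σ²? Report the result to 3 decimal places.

Sum of squared deviations about the known mean: SS = (15−10)² + (5.9−10)² + (12.3−10)² + (12.6−10)² + (7.7−10)² + (5−10)² = 84.15.
The Normal likelihood contributes (σ²)^(−n/2) exp(−SS/(2σ²)), so the posterior is Inverse-Gamma(α + n/2, β + SS/2) = Inverse-Gamma(9.2, 57.075).
The mode of Inverse-Gamma(a, b) is b/(a+1) = 57.075/10.2 ≈ 5.596.

σ̂²_MAP = 5.596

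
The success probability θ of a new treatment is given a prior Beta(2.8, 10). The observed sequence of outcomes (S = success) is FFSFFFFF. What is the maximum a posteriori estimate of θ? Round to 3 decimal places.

θ̂_MAP = 0.149

Prior: Beta(2.8, 10).
Data: 1 success in 8 trials (from the sequence). The binomial likelihood contributes θ(1−θ)^7, so the posterior is Beta(2.8+1, 10+7) = Beta(3.8, 17).
For Beta(a, b) with a, b > 1 the mode is (a−1)/(a+b−2) = 2.8/18.8 ≈ 0.149.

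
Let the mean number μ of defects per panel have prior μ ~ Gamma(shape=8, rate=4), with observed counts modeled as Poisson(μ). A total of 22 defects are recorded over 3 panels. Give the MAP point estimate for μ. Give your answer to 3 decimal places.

μ̂_MAP = 4.143

Σxᵢ = 22, n = 3.
Posterior ∝ μ^7e^(−4μ) · μ^22e^(−3μ) = μ^29e^(−7μ), i.e. Gamma(shape=30, rate=7).
The mode of a Gamma(a, b) with a ≥ 1 (shape–rate) is (a−1)/b = 29/7 ≈ 4.143.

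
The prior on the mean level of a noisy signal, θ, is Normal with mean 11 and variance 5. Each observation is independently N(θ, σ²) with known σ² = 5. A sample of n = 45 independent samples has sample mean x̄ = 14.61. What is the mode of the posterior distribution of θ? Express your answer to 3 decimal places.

n = 45, x̄ = 14.61.
For a Normal prior and Normal likelihood with known variance, the posterior is Normal; its mode equals its mean, the precision-weighted average.
Prior precision 1/σ₀² = 1/5 = 0.2; data precision n/σ² = 45/5 = 9.
θ̂ = (0.2·11 + 9·14.61) / (0.2 + 9) = 133.69/9.2 = 13369/920 ≈ 14.532.

θ̂_MAP = 14.532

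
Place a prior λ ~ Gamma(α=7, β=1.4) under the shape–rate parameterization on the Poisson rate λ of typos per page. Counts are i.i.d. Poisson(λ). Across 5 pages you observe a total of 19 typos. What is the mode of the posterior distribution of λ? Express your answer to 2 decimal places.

λ̂_MAP = 3.91

Σxᵢ = 19, n = 5.
Posterior ∝ λ^6e^(−1.4λ) · λ^19e^(−5λ) = λ^25e^(−6.4λ), i.e. Gamma(shape=26, rate=6.4).
The mode of a Gamma(a, b) with a ≥ 1 (shape–rate) is (a−1)/b = 25/6.4 ≈ 3.91.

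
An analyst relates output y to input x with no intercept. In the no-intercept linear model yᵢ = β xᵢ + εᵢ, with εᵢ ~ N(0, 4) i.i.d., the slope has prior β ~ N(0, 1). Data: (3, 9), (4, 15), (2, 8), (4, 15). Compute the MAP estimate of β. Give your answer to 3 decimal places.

β̂_MAP = 3.327

log p(β | y) = −Σ(yᵢ − βxᵢ)²/(2·4) − β²/(2·1) + const.
Setting the derivative to zero: Σxᵢ(yᵢ − βxᵢ)/4 − β/1 = 0, so β = Σxᵢyᵢ / (Σxᵢ² + σ²/τ²).
Σxᵢyᵢ = 3·9 + 4·15 + 2·8 + 4·15 = 163; Σxᵢ² = 45; σ²/τ² = 4.
β̂_MAP = 163 / (45 + 4) = 163/49 ≈ 3.327.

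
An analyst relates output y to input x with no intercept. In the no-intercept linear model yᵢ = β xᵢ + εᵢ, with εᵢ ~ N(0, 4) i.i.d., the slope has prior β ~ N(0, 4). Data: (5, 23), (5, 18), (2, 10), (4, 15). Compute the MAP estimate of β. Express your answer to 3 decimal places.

log p(β | y) = −Σ(yᵢ − βxᵢ)²/(2·4) − β²/(2·4) + const.
Setting the derivative to zero: Σxᵢ(yᵢ − βxᵢ)/4 − β/4 = 0, so β = Σxᵢyᵢ / (Σxᵢ² + σ²/τ²).
Σxᵢyᵢ = 5·23 + 5·18 + 2·10 + 4·15 = 285; Σxᵢ² = 70; σ²/τ² = 1.
β̂_MAP = 285 / (70 + 1) = 285/71 ≈ 4.014.

β̂_MAP = 4.014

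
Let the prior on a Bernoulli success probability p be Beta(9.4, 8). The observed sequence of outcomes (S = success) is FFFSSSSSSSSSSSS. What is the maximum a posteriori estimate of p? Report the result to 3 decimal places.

p̂_MAP = 0.671

Prior: Beta(9.4, 8).
Data: 12 successes in 15 trials (from the sequence). The binomial likelihood contributes p^12(1−p)^3, so the posterior is Beta(9.4+12, 8+3) = Beta(21.4, 11).
For Beta(a, b) with a, b > 1 the mode is (a−1)/(a+b−2) = 20.4/30.4 ≈ 0.671.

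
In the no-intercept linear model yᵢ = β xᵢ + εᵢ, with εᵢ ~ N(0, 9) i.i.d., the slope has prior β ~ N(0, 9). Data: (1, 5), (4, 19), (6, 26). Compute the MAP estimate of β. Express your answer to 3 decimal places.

β̂_MAP = 4.389

log p(β | y) = −Σ(yᵢ − βxᵢ)²/(2·9) − β²/(2·9) + const.
Setting the derivative to zero: Σxᵢ(yᵢ − βxᵢ)/9 − β/9 = 0, so β = Σxᵢyᵢ / (Σxᵢ² + σ²/τ²).
Σxᵢyᵢ = 1·5 + 4·19 + 6·26 = 237; Σxᵢ² = 53; σ²/τ² = 1.
β̂_MAP = 237 / (53 + 1) = 237/54 ≈ 4.389.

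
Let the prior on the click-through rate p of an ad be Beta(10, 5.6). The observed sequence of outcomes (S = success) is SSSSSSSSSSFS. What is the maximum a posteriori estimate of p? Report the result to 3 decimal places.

Prior: Beta(10, 5.6).
Data: 11 successes in 12 trials (from the sequence). The binomial likelihood contributes p^11(1−p)^1, so the posterior is Beta(10+11, 5.6+1) = Beta(21, 6.6).
For Beta(a, b) with a, b > 1 the mode is (a−1)/(a+b−2) = 20/25.6 ≈ 0.781.

p̂_MAP = 0.781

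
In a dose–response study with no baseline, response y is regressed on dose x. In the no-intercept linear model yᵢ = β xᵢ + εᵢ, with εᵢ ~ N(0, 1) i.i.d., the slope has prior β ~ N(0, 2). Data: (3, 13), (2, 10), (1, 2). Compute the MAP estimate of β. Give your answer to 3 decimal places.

β̂_MAP = 4.207

log p(β | y) = −Σ(yᵢ − βxᵢ)²/(2·1) − β²/(2·2) + const.
Setting the derivative to zero: Σxᵢ(yᵢ − βxᵢ)/1 − β/2 = 0, so β = Σxᵢyᵢ / (Σxᵢ² + σ²/τ²).
Σxᵢyᵢ = 3·13 + 2·10 + 1·2 = 61; Σxᵢ² = 14; σ²/τ² = 0.5.
β̂_MAP = 61 / (14 + 0.5) = 61/14.5 ≈ 4.207.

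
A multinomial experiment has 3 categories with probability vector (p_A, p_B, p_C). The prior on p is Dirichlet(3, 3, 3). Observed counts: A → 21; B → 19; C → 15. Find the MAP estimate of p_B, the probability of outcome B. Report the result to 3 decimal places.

The posterior is Dirichlet(αᵢ + nᵢ) = Dirichlet(24, 22, 18).
For a Dirichlet(a₁,…,a_K) with all aᵢ > 1, the mode has j-th component (aⱼ − 1)/(Σaᵢ − K).
Here Σaᵢ = 64 and K = 3, so p_B = (22 − 1)/(64 − 3) = 21/61 ≈ 0.344.

MAP estimate of p_B = 0.344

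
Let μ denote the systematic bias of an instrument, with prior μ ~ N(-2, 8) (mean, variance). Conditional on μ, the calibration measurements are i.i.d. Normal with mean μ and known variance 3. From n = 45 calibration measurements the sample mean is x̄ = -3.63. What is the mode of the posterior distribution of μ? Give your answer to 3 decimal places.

n = 45, x̄ = -3.63.
For a Normal prior and Normal likelihood with known variance, the posterior is Normal; its mode equals its mean, the precision-weighted average.
Prior precision 1/σ₀² = 1/8 = 0.125; data precision n/σ² = 45/3 = 15.
μ̂ = (0.125·(-2) + 15·(-3.63)) / (0.125 + 15) = (-54.7)/15.125 = -2188/605 ≈ -3.617.

μ̂_MAP = -3.617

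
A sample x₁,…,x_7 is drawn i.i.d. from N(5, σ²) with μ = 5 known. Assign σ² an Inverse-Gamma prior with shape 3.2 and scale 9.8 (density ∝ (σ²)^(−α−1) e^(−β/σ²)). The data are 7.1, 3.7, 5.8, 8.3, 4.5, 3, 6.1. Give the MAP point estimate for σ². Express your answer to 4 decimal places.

σ̂²_MAP = 2.7721

Sum of squared deviations about the known mean: SS = (7.1−5)² + (3.7−5)² + (5.8−5)² + (8.3−5)² + (4.5−5)² + (3−5)² + (6.1−5)² = 23.09.
The Normal likelihood contributes (σ²)^(−n/2) exp(−SS/(2σ²)), so the posterior is Inverse-Gamma(α + n/2, β + SS/2) = Inverse-Gamma(6.7, 21.345).
The mode of Inverse-Gamma(a, b) is b/(a+1) = 21.345/7.7 ≈ 2.7721.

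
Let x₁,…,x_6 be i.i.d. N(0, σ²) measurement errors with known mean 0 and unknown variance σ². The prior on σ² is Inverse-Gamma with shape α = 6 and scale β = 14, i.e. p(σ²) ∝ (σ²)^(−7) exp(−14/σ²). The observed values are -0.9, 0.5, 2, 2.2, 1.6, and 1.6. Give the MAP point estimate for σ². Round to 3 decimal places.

Sum of squared deviations about the known mean: SS = (-0.9−0)² + (0.5−0)² + (2−0)² + (2.2−0)² + (1.6−0)² + (1.6−0)² = 15.02.
The Normal likelihood contributes (σ²)^(−n/2) exp(−SS/(2σ²)), so the posterior is Inverse-Gamma(α + n/2, β + SS/2) = Inverse-Gamma(9, 21.51).
The mode of Inverse-Gamma(a, b) is b/(a+1) = 21.51/10 ≈ 2.151.

σ̂²_MAP = 2.151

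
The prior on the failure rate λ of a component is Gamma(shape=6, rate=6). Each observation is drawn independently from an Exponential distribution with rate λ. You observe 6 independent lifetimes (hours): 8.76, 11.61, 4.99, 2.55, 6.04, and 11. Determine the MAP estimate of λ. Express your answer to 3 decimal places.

λ̂_MAP = 0.216

The Exponential(rate=λ) likelihood is ∝ λ^n e^(−λΣtᵢ). Here n = 6 and Σtᵢ = 8.76 + 11.61 + 4.99 + 2.55 + 6.04 + 11 = 44.95.
Posterior ∝ λ^5e^(−6λ) · λ^6e^(−44.95λ) = λ^11e^(−50.95λ), i.e. Gamma(12, 50.95).
Mode = (a−1)/b = 11/50.95 ≈ 0.216.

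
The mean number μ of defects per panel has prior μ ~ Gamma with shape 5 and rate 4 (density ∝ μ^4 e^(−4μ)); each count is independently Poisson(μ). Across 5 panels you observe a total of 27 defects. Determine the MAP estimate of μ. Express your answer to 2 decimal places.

μ̂_MAP = 3.44

Σxᵢ = 27, n = 5.
Posterior ∝ μ^4e^(−4μ) · μ^27e^(−5μ) = μ^31e^(−9μ), i.e. Gamma(shape=32, rate=9).
The mode of a Gamma(a, b) with a ≥ 1 (shape–rate) is (a−1)/b = 31/9 ≈ 3.44.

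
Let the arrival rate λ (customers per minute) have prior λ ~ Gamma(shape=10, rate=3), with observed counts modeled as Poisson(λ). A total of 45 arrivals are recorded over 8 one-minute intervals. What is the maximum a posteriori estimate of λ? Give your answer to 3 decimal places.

Σxᵢ = 45, n = 8.
Posterior ∝ λ^9e^(−3λ) · λ^45e^(−8λ) = λ^54e^(−11λ), i.e. Gamma(shape=55, rate=11).
The mode of a Gamma(a, b) with a ≥ 1 (shape–rate) is (a−1)/b = 54/11 ≈ 4.909.

λ̂_MAP = 4.909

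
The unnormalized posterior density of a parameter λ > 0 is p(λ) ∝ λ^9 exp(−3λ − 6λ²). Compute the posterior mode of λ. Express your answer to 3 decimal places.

ℓ'(λ) = 9/λ − 3 − 12λ. Setting this to zero and multiplying by λ: 12λ² + 3λ − 9 = 0.
λ = (−3 + √(3² + 4·12·9)) / (2·12) = (−3 + √441) / 24 = (−3 + 21)/24 = 3/4.
ℓ''(λ) = −9/λ² − 12 < 0, confirming a maximum.

λ̂_MAP = 0.750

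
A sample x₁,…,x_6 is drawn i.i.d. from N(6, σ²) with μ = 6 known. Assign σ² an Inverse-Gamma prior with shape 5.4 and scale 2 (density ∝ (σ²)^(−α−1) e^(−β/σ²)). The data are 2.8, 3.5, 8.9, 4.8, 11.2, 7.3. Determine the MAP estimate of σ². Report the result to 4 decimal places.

σ̂²_MAP = 3.1420

Sum of squared deviations about the known mean: SS = (2.8−6)² + (3.5−6)² + (8.9−6)² + (4.8−6)² + (11.2−6)² + (7.3−6)² = 55.07.
The Normal likelihood contributes (σ²)^(−n/2) exp(−SS/(2σ²)), so the posterior is Inverse-Gamma(α + n/2, β + SS/2) = Inverse-Gamma(8.4, 29.535).
The mode of Inverse-Gamma(a, b) is b/(a+1) = 29.535/9.4 ≈ 3.1420.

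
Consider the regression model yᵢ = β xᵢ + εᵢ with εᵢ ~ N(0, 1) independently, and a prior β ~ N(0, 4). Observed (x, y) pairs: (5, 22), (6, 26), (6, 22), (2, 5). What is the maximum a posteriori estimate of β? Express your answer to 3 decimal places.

log p(β | y) = −Σ(yᵢ − βxᵢ)²/(2·1) − β²/(2·4) + const.
Setting the derivative to zero: Σxᵢ(yᵢ − βxᵢ)/1 − β/4 = 0, so β = Σxᵢyᵢ / (Σxᵢ² + σ²/τ²).
Σxᵢyᵢ = 5·22 + 6·26 + 6·22 + 2·5 = 408; Σxᵢ² = 101; σ²/τ² = 0.25.
β̂_MAP = 408 / (101 + 0.25) = 408/101.25 ≈ 4.030.

β̂_MAP = 4.030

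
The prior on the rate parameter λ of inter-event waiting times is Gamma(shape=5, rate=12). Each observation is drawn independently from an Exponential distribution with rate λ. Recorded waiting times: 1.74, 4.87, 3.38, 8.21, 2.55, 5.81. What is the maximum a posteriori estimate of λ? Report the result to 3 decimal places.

λ̂_MAP = 0.259

The Exponential(rate=λ) likelihood is ∝ λ^n e^(−λΣtᵢ). Here n = 6 and Σtᵢ = 1.74 + 4.87 + 3.38 + 8.21 + 2.55 + 5.81 = 26.56.
Posterior ∝ λ^4e^(−12λ) · λ^6e^(−26.56λ) = λ^10e^(−38.56λ), i.e. Gamma(11, 38.56).
Mode = (a−1)/b = 10/38.56 ≈ 0.259.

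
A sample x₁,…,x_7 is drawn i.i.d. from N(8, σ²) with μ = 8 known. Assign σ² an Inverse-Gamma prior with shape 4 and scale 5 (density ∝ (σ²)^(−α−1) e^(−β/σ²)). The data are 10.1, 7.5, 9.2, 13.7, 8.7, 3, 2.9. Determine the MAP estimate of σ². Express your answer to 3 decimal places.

Sum of squared deviations about the known mean: SS = (10.1−8)² + (7.5−8)² + (9.2−8)² + (13.7−8)² + (8.7−8)² + (3−8)² + (2.9−8)² = 90.09.
The Normal likelihood contributes (σ²)^(−n/2) exp(−SS/(2σ²)), so the posterior is Inverse-Gamma(α + n/2, β + SS/2) = Inverse-Gamma(7.5, 50.045).
The mode of Inverse-Gamma(a, b) is b/(a+1) = 50.045/8.5 ≈ 5.888.

σ̂²_MAP = 5.888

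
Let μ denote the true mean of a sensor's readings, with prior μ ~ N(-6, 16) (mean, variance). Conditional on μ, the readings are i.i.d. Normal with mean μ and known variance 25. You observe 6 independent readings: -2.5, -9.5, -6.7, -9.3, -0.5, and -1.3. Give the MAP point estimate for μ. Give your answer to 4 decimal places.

n = 6; x̄ = ((-2.5) + (-9.5) + (-6.7) + (-9.3) + (-0.5) + (-1.3))/6 = -29.8/6 = -149/30 ≈ -4.9667.
For a Normal prior and Normal likelihood with known variance, the posterior is Normal; its mode equals its mean, the precision-weighted average.
Prior precision 1/σ₀² = 1/16 = 0.0625; data precision n/σ² = 6/25 = 0.24.
μ̂ = (0.0625·(-6) + 0.24·(-149/30)) / (0.0625 + 0.24) = (-1.567)/0.3025 = -3134/605 ≈ -5.1802.

μ̂_MAP = -5.1802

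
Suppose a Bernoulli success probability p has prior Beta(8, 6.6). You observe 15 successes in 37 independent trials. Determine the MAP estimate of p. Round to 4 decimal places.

p̂_MAP = 0.4435

Prior: Beta(8, 6.6).
Data: 15 successes in 37 trials. The binomial likelihood contributes p^15(1−p)^22, so the posterior is Beta(8+15, 6.6+22) = Beta(23, 28.6).
For Beta(a, b) with a, b > 1 the mode is (a−1)/(a+b−2) = 22/49.6 ≈ 0.4435.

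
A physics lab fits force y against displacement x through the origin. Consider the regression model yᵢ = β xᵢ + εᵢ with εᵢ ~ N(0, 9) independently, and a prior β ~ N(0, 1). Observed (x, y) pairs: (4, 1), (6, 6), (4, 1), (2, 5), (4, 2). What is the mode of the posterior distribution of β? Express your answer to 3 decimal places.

log p(β | y) = −Σ(yᵢ − βxᵢ)²/(2·9) − β²/(2·1) + const.
Setting the derivative to zero: Σxᵢ(yᵢ − βxᵢ)/9 − β/1 = 0, so β = Σxᵢyᵢ / (Σxᵢ² + σ²/τ²).
Σxᵢyᵢ = 4·1 + 6·6 + 4·1 + 2·5 + 4·2 = 62; Σxᵢ² = 88; σ²/τ² = 9.
β̂_MAP = 62 / (88 + 9) = 62/97 ≈ 0.639.

β̂_MAP = 0.639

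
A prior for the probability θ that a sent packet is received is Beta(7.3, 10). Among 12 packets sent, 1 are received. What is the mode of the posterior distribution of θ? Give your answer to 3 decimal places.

Prior: Beta(7.3, 10).
Data: 1 success in 12 trials. The binomial likelihood contributes θ(1−θ)^11, so the posterior is Beta(7.3+1, 10+11) = Beta(8.3, 21).
For Beta(a, b) with a, b > 1 the mode is (a−1)/(a+b−2) = 7.3/27.3 ≈ 0.267.

θ̂_MAP = 0.267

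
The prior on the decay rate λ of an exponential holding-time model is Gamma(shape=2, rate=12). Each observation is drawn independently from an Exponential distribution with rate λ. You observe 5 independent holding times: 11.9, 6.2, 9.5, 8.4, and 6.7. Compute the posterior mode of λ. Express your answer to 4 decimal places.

λ̂_MAP = 0.1097

The Exponential(rate=λ) likelihood is ∝ λ^n e^(−λΣtᵢ). Here n = 5 and Σtᵢ = 11.9 + 6.2 + 9.5 + 8.4 + 6.7 = 42.7.
Posterior ∝ λe^(−12λ) · λ^5e^(−42.7λ) = λ^6e^(−54.7λ), i.e. Gamma(7, 54.7).
Mode = (a−1)/b = 6/54.7 ≈ 0.1097.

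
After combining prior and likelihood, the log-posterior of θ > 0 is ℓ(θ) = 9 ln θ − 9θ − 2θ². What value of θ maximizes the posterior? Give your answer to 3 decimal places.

ℓ'(θ) = 9/θ − 9 − 4θ. Setting this to zero and multiplying by θ: 4θ² + 9θ − 9 = 0.
θ = (−9 + √(9² + 4·4·9)) / (2·4) = (−9 + √225) / 8 = (−9 + 15)/8 = 3/4.
ℓ''(θ) = −9/θ² − 4 < 0, confirming a maximum.

θ̂_MAP = 0.750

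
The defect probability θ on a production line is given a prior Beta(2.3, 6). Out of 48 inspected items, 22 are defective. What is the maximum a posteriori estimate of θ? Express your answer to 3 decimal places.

θ̂_MAP = 0.429

Prior: Beta(2.3, 6).
Data: 22 successes in 48 trials. The binomial likelihood contributes θ^22(1−θ)^26, so the posterior is Beta(2.3+22, 6+26) = Beta(24.3, 32).
For Beta(a, b) with a, b > 1 the mode is (a−1)/(a+b−2) = 23.3/54.3 ≈ 0.429.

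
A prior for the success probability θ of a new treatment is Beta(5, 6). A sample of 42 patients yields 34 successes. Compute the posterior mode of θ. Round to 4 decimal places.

Prior: Beta(5, 6).
Data: 34 successes in 42 trials. The binomial likelihood contributes θ^34(1−θ)^8, so the posterior is Beta(5+34, 6+8) = Beta(39, 14).
For Beta(a, b) with a, b > 1 the mode is (a−1)/(a+b−2) = 38/51 ≈ 0.7451.

θ̂_MAP = 0.7451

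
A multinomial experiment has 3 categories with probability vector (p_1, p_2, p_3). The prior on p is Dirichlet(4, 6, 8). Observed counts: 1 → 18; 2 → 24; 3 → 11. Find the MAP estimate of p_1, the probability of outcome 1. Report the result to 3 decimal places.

MAP estimate: 0.309

The posterior is Dirichlet(αᵢ + nᵢ) = Dirichlet(22, 30, 19).
For a Dirichlet(a₁,…,a_K) with all aᵢ > 1, the mode has j-th component (aⱼ − 1)/(Σaᵢ − K).
Here Σaᵢ = 71 and K = 3, so p_1 = (22 − 1)/(71 − 3) = 21/68 ≈ 0.309.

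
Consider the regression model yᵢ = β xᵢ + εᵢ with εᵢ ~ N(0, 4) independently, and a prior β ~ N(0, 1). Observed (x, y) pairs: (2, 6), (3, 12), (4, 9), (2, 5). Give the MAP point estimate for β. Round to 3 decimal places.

log p(β | y) = −Σ(yᵢ − βxᵢ)²/(2·4) − β²/(2·1) + const.
Setting the derivative to zero: Σxᵢ(yᵢ − βxᵢ)/4 − β/1 = 0, so β = Σxᵢyᵢ / (Σxᵢ² + σ²/τ²).
Σxᵢyᵢ = 2·6 + 3·12 + 4·9 + 2·5 = 94; Σxᵢ² = 33; σ²/τ² = 4.
β̂_MAP = 94 / (33 + 4) = 94/37 ≈ 2.541.

β̂_MAP = 2.541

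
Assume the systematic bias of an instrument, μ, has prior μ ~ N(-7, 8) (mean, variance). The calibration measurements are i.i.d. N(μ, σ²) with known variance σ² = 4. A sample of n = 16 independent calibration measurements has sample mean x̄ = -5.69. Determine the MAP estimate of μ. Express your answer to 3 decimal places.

μ̂_MAP = -5.730

n = 16, x̄ = -5.69.
For a Normal prior and Normal likelihood with known variance, the posterior is Normal; its mode equals its mean, the precision-weighted average.
Prior precision 1/σ₀² = 1/8 = 0.125; data precision n/σ² = 16/4 = 4.
μ̂ = (0.125·(-7) + 4·(-5.69)) / (0.125 + 4) = (-23.635)/4.125 = -4727/825 ≈ -5.730.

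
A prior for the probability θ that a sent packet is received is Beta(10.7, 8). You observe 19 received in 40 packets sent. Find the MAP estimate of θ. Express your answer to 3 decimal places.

θ̂_MAP = 0.506

Prior: Beta(10.7, 8).
Data: 19 successes in 40 trials. The binomial likelihood contributes θ^19(1−θ)^21, so the posterior is Beta(10.7+19, 8+21) = Beta(29.7, 29).
For Beta(a, b) with a, b > 1 the mode is (a−1)/(a+b−2) = 28.7/56.7 ≈ 0.506.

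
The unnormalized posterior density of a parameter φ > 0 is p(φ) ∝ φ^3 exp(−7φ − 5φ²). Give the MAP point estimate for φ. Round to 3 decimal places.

ℓ'(φ) = 3/φ − 7 − 10φ. Setting this to zero and multiplying by φ: 10φ² + 7φ − 3 = 0.
φ = (−7 + √(7² + 4·10·3)) / (2·10) = (−7 + √169) / 20 = (−7 + 13)/20 = 3/10.
ℓ''(φ) = −3/φ² − 10 < 0, confirming a maximum.

φ̂_MAP = 0.300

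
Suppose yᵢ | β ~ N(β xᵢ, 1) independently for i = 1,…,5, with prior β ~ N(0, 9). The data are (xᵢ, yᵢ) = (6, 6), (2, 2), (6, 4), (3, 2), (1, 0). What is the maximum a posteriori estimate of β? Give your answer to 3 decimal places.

β̂_MAP = 0.813

log p(β | y) = −Σ(yᵢ − βxᵢ)²/(2·1) − β²/(2·9) + const.
Setting the derivative to zero: Σxᵢ(yᵢ − βxᵢ)/1 − β/9 = 0, so β = Σxᵢyᵢ / (Σxᵢ² + σ²/τ²).
Σxᵢyᵢ = 6·6 + 2·2 + 6·4 + 3·2 + 1·0 = 70; Σxᵢ² = 86; σ²/τ² = 1/9.
β̂_MAP = 70 / (86 + 1/9) = 70/(775/9) = 126/155 ≈ 0.813.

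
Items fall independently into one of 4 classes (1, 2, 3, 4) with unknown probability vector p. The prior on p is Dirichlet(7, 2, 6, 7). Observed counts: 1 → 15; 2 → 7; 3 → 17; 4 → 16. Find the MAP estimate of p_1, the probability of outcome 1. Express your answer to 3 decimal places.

MAP estimate: 0.288

The posterior is Dirichlet(αᵢ + nᵢ) = Dirichlet(22, 9, 23, 23).
For a Dirichlet(a₁,…,a_K) with all aᵢ > 1, the mode has j-th component (aⱼ − 1)/(Σaᵢ − K).
Here Σaᵢ = 77 and K = 4, so p_1 = (22 − 1)/(77 − 4) = 21/73 ≈ 0.288.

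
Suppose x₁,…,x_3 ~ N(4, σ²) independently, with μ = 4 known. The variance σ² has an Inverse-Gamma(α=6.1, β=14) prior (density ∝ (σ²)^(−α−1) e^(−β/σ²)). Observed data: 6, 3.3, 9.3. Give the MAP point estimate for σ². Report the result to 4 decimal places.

Sum of squared deviations about the known mean: SS = (6−4)² + (3.3−4)² + (9.3−4)² = 32.58.
The Normal likelihood contributes (σ²)^(−n/2) exp(−SS/(2σ²)), so the posterior is Inverse-Gamma(α + n/2, β + SS/2) = Inverse-Gamma(7.6, 30.29).
The mode of Inverse-Gamma(a, b) is b/(a+1) = 30.29/8.6 ≈ 3.5221.

σ̂²_MAP = 3.5221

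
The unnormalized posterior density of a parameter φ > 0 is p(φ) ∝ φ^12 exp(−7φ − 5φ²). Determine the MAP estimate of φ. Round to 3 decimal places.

φ̂_MAP = 0.800

ℓ'(φ) = 12/φ − 7 − 10φ. Setting this to zero and multiplying by φ: 10φ² + 7φ − 12 = 0.
φ = (−7 + √(7² + 4·10·12)) / (2·10) = (−7 + √529) / 20 = (−7 + 23)/20 = 4/5.
ℓ''(φ) = −12/φ² − 10 < 0, confirming a maximum.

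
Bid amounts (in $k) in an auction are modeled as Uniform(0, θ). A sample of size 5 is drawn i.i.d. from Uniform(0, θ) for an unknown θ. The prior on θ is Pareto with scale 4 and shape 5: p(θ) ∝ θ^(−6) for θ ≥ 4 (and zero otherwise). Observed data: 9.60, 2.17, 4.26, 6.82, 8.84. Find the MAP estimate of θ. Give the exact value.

θ̂_MAP = 9.60

The Uniform(0, θ) likelihood is θ^(−n) for θ ≥ max(xᵢ), zero otherwise. Here max(xᵢ) = 9.60.
Posterior ∝ θ^(−6) · θ^(−5) = θ^(−11) on θ ≥ max(4, 9.60) = 9.60.
This density is strictly decreasing in θ, so the posterior mode lies at the lower boundary of the support.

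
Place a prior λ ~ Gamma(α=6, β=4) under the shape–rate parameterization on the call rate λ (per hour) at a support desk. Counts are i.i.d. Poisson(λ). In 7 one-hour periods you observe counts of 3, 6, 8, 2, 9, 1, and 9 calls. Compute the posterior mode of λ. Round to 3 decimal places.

λ̂_MAP = 3.909

Σxᵢ = 3+6+8+2+9+1+9 = 38, with n = 7.
Posterior ∝ λ^5e^(−4λ) · λ^38e^(−7λ) = λ^43e^(−11λ), i.e. Gamma(shape=44, rate=11).
The mode of a Gamma(a, b) with a ≥ 1 (shape–rate) is (a−1)/b = 43/11 ≈ 3.909.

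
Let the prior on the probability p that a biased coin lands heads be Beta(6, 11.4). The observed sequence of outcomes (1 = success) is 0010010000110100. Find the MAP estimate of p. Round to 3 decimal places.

p̂_MAP = 0.318

Prior: Beta(6, 11.4).
Data: 5 successes in 16 trials (from the sequence). The binomial likelihood contributes p^5(1−p)^11, so the posterior is Beta(6+5, 11.4+11) = Beta(11, 22.4).
For Beta(a, b) with a, b > 1 the mode is (a−1)/(a+b−2) = 10/31.4 ≈ 0.318.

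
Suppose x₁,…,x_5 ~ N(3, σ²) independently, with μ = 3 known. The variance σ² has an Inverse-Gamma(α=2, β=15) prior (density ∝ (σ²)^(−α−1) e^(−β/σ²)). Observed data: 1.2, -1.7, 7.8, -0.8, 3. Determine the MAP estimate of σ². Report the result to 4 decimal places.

σ̂²_MAP = 8.4373

Sum of squared deviations about the known mean: SS = (1.2−3)² + (-1.7−3)² + (7.8−3)² + (-0.8−3)² + (3−3)² = 62.81.
The Normal likelihood contributes (σ²)^(−n/2) exp(−SS/(2σ²)), so the posterior is Inverse-Gamma(α + n/2, β + SS/2) = Inverse-Gamma(4.5, 46.405).
The mode of Inverse-Gamma(a, b) is b/(a+1) = 46.405/5.5 ≈ 8.4373.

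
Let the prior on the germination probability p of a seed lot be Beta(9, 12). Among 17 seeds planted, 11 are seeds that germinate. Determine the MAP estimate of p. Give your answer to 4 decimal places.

Prior: Beta(9, 12).
Data: 11 successes in 17 trials. The binomial likelihood contributes p^11(1−p)^6, so the posterior is Beta(9+11, 12+6) = Beta(20, 18).
For Beta(a, b) with a, b > 1 the mode is (a−1)/(a+b−2) = 19/36 ≈ 0.5278.

p̂_MAP = 0.5278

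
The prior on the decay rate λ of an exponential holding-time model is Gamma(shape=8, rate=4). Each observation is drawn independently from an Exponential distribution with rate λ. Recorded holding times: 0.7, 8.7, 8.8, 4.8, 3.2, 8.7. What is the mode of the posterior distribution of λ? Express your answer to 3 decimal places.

λ̂_MAP = 0.334

The Exponential(rate=λ) likelihood is ∝ λ^n e^(−λΣtᵢ). Here n = 6 and Σtᵢ = 0.7 + 8.7 + 8.8 + 4.8 + 3.2 + 8.7 = 34.9.
Posterior ∝ λ^7e^(−4λ) · λ^6e^(−34.9λ) = λ^13e^(−38.9λ), i.e. Gamma(14, 38.9).
Mode = (a−1)/b = 13/38.9 ≈ 0.334.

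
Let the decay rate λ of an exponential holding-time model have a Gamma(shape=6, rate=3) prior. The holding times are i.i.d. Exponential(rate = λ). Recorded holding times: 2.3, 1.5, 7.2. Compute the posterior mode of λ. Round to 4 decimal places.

The Exponential(rate=λ) likelihood is ∝ λ^n e^(−λΣtᵢ). Here n = 3 and Σtᵢ = 2.3 + 1.5 + 7.2 = 11.
Posterior ∝ λ^5e^(−3λ) · λ^3e^(−11λ) = λ^8e^(−14λ), i.e. Gamma(9, 14).
Mode = (a−1)/b = 8/14 ≈ 0.5714.

λ̂_MAP = 0.5714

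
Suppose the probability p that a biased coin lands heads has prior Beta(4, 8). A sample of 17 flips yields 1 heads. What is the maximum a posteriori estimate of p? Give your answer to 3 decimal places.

Prior: Beta(4, 8).
Data: 1 success in 17 trials. The binomial likelihood contributes p(1−p)^16, so the posterior is Beta(4+1, 8+16) = Beta(5, 24).
For Beta(a, b) with a, b > 1 the mode is (a−1)/(a+b−2) = 4/27 ≈ 0.148.

p̂_MAP = 0.148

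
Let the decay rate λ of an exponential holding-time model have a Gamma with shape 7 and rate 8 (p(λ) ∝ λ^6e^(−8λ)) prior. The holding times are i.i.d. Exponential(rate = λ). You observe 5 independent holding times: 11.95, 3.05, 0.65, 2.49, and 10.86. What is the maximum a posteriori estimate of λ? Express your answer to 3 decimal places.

λ̂_MAP = 0.297

The Exponential(rate=λ) likelihood is ∝ λ^n e^(−λΣtᵢ). Here n = 5 and Σtᵢ = 11.95 + 3.05 + 0.65 + 2.49 + 10.86 = 29.
Posterior ∝ λ^6e^(−8λ) · λ^5e^(−29λ) = λ^11e^(−37λ), i.e. Gamma(12, 37).
Mode = (a−1)/b = 11/37 ≈ 0.297.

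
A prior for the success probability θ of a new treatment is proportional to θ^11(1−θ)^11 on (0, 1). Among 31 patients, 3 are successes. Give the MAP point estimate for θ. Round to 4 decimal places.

θ̂_MAP = 0.2642

The prior density ∝ θ^11(1−θ)^11 is the kernel of Beta(12, 12).
Data: 3 successes in 31 trials. The binomial likelihood contributes θ^3(1−θ)^28, so the posterior is Beta(12+3, 12+28) = Beta(15, 40).
For Beta(a, b) with a, b > 1 the mode is (a−1)/(a+b−2) = 14/53 ≈ 0.2642.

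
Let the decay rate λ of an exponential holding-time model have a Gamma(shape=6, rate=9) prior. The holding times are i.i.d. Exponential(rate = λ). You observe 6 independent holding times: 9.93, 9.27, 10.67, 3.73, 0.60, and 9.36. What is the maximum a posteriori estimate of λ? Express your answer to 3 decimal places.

The Exponential(rate=λ) likelihood is ∝ λ^n e^(−λΣtᵢ). Here n = 6 and Σtᵢ = 9.93 + 9.27 + 10.67 + 3.73 + 0.60 + 9.36 = 43.56.
Posterior ∝ λ^5e^(−9λ) · λ^6e^(−43.56λ) = λ^11e^(−52.56λ), i.e. Gamma(12, 52.56).
Mode = (a−1)/b = 11/52.56 ≈ 0.209.

λ̂_MAP = 0.209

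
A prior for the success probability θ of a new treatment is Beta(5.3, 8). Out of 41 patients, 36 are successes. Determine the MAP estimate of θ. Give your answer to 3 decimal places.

θ̂_MAP = 0.771

Prior: Beta(5.3, 8).
Data: 36 successes in 41 trials. The binomial likelihood contributes θ^36(1−θ)^5, so the posterior is Beta(5.3+36, 8+5) = Beta(41.3, 13).
For Beta(a, b) with a, b > 1 the mode is (a−1)/(a+b−2) = 40.3/52.3 ≈ 0.771.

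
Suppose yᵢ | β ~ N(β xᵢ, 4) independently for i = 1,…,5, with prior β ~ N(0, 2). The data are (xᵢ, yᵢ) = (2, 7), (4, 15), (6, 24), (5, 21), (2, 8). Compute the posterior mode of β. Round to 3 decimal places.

β̂_MAP = 3.897

log p(β | y) = −Σ(yᵢ − βxᵢ)²/(2·4) − β²/(2·2) + const.
Setting the derivative to zero: Σxᵢ(yᵢ − βxᵢ)/4 − β/2 = 0, so β = Σxᵢyᵢ / (Σxᵢ² + σ²/τ²).
Σxᵢyᵢ = 2·7 + 4·15 + 6·24 + 5·21 + 2·8 = 339; Σxᵢ² = 85; σ²/τ² = 2.
β̂_MAP = 339 / (85 + 2) = 339/87 ≈ 3.897.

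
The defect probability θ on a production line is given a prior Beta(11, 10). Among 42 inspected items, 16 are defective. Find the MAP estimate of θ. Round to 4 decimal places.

Prior: Beta(11, 10).
Data: 16 successes in 42 trials. The binomial likelihood contributes θ^16(1−θ)^26, so the posterior is Beta(11+16, 10+26) = Beta(27, 36).
For Beta(a, b) with a, b > 1 the mode is (a−1)/(a+b−2) = 26/61 ≈ 0.4262.

θ̂_MAP = 0.4262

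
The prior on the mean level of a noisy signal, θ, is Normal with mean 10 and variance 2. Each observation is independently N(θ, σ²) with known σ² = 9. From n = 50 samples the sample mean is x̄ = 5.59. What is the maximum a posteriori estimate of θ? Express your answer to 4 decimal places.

θ̂_MAP = 5.9541

n = 50, x̄ = 5.59.
For a Normal prior and Normal likelihood with known variance, the posterior is Normal; its mode equals its mean, the precision-weighted average.
Prior precision 1/σ₀² = 1/2 = 0.5; data precision n/σ² = 50/9.
θ̂ = (0.5·10 + (50/9)·5.59) / (0.5 + 50/9) = (649/18)/(109/18) = 649/109 ≈ 5.9541.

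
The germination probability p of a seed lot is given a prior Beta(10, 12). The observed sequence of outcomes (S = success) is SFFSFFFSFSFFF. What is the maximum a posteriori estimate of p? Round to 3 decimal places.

p̂_MAP = 0.394

Prior: Beta(10, 12).
Data: 4 successes in 13 trials (from the sequence). The binomial likelihood contributes p^4(1−p)^9, so the posterior is Beta(10+4, 12+9) = Beta(14, 21).
For Beta(a, b) with a, b > 1 the mode is (a−1)/(a+b−2) = 13/33 ≈ 0.394.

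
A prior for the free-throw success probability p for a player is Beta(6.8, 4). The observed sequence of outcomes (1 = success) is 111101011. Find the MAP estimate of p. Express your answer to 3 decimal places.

p̂_MAP = 0.719

Prior: Beta(6.8, 4).
Data: 7 successes in 9 trials (from the sequence). The binomial likelihood contributes p^7(1−p)^2, so the posterior is Beta(6.8+7, 4+2) = Beta(13.8, 6).
For Beta(a, b) with a, b > 1 the mode is (a−1)/(a+b−2) = 12.8/17.8 ≈ 0.719.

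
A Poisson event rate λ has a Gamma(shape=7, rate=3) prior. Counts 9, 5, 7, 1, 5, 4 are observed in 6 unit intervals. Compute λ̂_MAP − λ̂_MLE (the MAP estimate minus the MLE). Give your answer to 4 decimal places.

Σxᵢ = 31. Posterior is Gamma(38, 9); MAP = (38−1)/9 = 37/9 ≈ 4.11111.
MLE = x̄ = 31/6 ≈ 5.16667.
Difference = 37/9 − 31/6 = -19/18 ≈ -1.0556.

MAP − MLE = -1.0556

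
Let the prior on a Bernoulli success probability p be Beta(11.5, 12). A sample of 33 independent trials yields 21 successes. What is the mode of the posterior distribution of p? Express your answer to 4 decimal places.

Prior: Beta(11.5, 12).
Data: 21 successes in 33 trials. The binomial likelihood contributes p^21(1−p)^12, so the posterior is Beta(11.5+21, 12+12) = Beta(32.5, 24).
For Beta(a, b) with a, b > 1 the mode is (a−1)/(a+b−2) = 31.5/54.5 ≈ 0.5780.

p̂_MAP = 0.5780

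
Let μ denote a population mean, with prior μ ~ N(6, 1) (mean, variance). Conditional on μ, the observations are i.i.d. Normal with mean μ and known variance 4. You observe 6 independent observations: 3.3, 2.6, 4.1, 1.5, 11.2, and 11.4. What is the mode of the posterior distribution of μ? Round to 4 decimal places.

n = 6; x̄ = (3.3 + 2.6 + 4.1 + 1.5 + 11.2 + 11.4)/6 = 34.1/6 = 341/60 ≈ 5.6833.
For a Normal prior and Normal likelihood with known variance, the posterior is Normal; its mode equals its mean, the precision-weighted average.
Prior precision 1/σ₀² = 1/1 = 1; data precision n/σ² = 6/4 = 1.5.
μ̂ = (1·6 + 1.5·(341/60)) / (1 + 1.5) = 14.525/2.5 = 5.8100.

μ̂_MAP = 5.8100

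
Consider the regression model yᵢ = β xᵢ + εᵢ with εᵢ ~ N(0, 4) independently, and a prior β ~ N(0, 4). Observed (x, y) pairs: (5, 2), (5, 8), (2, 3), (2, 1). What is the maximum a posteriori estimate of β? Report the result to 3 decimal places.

β̂_MAP = 0.983

log p(β | y) = −Σ(yᵢ − βxᵢ)²/(2·4) − β²/(2·4) + const.
Setting the derivative to zero: Σxᵢ(yᵢ − βxᵢ)/4 − β/4 = 0, so β = Σxᵢyᵢ / (Σxᵢ² + σ²/τ²).
Σxᵢyᵢ = 5·2 + 5·8 + 2·3 + 2·1 = 58; Σxᵢ² = 58; σ²/τ² = 1.
β̂_MAP = 58 / (58 + 1) = 58/59 ≈ 0.983.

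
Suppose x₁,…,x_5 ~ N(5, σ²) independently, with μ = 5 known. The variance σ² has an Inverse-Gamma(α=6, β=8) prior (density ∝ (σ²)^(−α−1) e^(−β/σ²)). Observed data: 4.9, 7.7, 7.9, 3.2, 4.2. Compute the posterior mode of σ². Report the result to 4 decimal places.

Sum of squared deviations about the known mean: SS = (4.9−5)² + (7.7−5)² + (7.9−5)² + (3.2−5)² + (4.2−5)² = 19.59.
The Normal likelihood contributes (σ²)^(−n/2) exp(−SS/(2σ²)), so the posterior is Inverse-Gamma(α + n/2, β + SS/2) = Inverse-Gamma(8.5, 17.795).
The mode of Inverse-Gamma(a, b) is b/(a+1) = 17.795/9.5 ≈ 1.8732.

σ̂²_MAP = 1.8732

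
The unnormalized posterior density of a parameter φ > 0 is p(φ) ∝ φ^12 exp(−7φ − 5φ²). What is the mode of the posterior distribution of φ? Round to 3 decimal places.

ℓ'(φ) = 12/φ − 7 − 10φ. Setting this to zero and multiplying by φ: 10φ² + 7φ − 12 = 0.
φ = (−7 + √(7² + 4·10·12)) / (2·10) = (−7 + √529) / 20 = (−7 + 23)/20 = 4/5.
ℓ''(φ) = −12/φ² − 10 < 0, confirming a maximum.

φ̂_MAP = 0.800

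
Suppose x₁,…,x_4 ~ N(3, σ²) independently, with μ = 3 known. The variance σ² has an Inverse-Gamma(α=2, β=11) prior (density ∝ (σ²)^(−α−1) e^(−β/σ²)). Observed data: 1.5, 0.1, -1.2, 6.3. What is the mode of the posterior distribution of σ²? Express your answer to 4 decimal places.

Sum of squared deviations about the known mean: SS = (1.5−3)² + (0.1−3)² + (-1.2−3)² + (6.3−3)² = 39.19.
The Normal likelihood contributes (σ²)^(−n/2) exp(−SS/(2σ²)), so the posterior is Inverse-Gamma(α + n/2, β + SS/2) = Inverse-Gamma(4, 30.595).
The mode of Inverse-Gamma(a, b) is b/(a+1) = 30.595/5 ≈ 6.1190.

σ̂²_MAP = 6.1190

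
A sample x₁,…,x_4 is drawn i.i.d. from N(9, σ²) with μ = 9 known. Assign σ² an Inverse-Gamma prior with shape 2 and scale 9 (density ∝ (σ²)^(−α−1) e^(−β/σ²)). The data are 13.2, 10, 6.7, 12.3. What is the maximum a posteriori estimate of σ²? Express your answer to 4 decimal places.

σ̂²_MAP = 5.2820

Sum of squared deviations about the known mean: SS = (13.2−9)² + (10−9)² + (6.7−9)² + (12.3−9)² = 34.82.
The Normal likelihood contributes (σ²)^(−n/2) exp(−SS/(2σ²)), so the posterior is Inverse-Gamma(α + n/2, β + SS/2) = Inverse-Gamma(4, 26.41).
The mode of Inverse-Gamma(a, b) is b/(a+1) = 26.41/5 ≈ 5.2820.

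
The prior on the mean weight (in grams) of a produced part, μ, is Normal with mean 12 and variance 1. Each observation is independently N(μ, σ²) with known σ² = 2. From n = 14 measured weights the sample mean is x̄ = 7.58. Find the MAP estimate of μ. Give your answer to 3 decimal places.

μ̂_MAP = 8.133

n = 14, x̄ = 7.58.
For a Normal prior and Normal likelihood with known variance, the posterior is Normal; its mode equals its mean, the precision-weighted average.
Prior precision 1/σ₀² = 1/1 = 1; data precision n/σ² = 14/2 = 7.
μ̂ = (1·12 + 7·7.58) / (1 + 7) = 65.06/8 = 8.1325 ≈ 8.133.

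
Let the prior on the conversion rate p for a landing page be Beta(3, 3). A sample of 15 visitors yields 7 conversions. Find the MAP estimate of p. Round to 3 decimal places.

p̂_MAP = 0.474

Prior: Beta(3, 3).
Data: 7 successes in 15 trials. The binomial likelihood contributes p^7(1−p)^8, so the posterior is Beta(3+7, 3+8) = Beta(10, 11).
For Beta(a, b) with a, b > 1 the mode is (a−1)/(a+b−2) = 9/19 ≈ 0.474.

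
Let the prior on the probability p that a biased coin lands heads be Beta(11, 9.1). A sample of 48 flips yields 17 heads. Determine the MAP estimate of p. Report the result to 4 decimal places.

p̂_MAP = 0.4085

Prior: Beta(11, 9.1).
Data: 17 successes in 48 trials. The binomial likelihood contributes p^17(1−p)^31, so the posterior is Beta(11+17, 9.1+31) = Beta(28, 40.1).
For Beta(a, b) with a, b > 1 the mode is (a−1)/(a+b−2) = 27/66.1 ≈ 0.4085.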